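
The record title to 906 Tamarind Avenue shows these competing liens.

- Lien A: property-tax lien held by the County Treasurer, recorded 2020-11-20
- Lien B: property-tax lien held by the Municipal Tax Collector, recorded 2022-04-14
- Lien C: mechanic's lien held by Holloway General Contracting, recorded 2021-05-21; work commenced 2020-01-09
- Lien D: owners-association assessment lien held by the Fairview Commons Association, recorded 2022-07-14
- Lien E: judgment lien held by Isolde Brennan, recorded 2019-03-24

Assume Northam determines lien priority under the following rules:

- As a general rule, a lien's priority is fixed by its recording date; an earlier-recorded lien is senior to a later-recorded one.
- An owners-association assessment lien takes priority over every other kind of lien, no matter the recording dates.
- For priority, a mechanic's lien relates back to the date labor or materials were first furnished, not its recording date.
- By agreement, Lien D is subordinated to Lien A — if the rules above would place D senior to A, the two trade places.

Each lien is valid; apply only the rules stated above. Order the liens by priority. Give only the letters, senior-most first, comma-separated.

Effective dates after the stated exceptions: C is treated as recorded 2020-01-09, the work-commencement date.
D is an owners-association assessment lien and takes priority over every other lien.
Among the remaining liens, by effective date: E (2019-03-24), C (2020-01-09), A (2020-11-20), B (2022-04-14).
D is senior to A before the subordination, so the two trade places.

A, E, C, D, B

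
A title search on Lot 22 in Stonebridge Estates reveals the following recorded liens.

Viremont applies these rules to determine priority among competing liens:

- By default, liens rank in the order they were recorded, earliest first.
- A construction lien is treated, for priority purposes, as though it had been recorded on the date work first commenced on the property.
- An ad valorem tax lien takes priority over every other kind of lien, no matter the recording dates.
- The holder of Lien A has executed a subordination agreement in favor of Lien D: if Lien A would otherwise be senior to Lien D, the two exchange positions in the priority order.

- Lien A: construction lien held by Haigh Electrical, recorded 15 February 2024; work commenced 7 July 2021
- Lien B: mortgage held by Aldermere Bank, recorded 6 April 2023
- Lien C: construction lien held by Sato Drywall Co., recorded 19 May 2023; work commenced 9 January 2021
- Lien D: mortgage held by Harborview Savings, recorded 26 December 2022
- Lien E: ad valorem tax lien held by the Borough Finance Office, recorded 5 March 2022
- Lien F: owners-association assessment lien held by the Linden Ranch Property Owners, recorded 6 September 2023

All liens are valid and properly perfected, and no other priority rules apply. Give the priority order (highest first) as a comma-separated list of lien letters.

First, effective dates: A's effective date is 7 July 2021, when work began; C relates back to 9 January 2021 (work commenced).
E is an ad valorem tax lien and takes priority over every other lien.
Ordering the rest by effective date: C (9 January 2021), A (7 July 2021), D (26 December 2022), B (6 April 2023), F (6 September 2023).
Because A would otherwise rank above D, the subordination swaps them.

E, C, D, A, B, F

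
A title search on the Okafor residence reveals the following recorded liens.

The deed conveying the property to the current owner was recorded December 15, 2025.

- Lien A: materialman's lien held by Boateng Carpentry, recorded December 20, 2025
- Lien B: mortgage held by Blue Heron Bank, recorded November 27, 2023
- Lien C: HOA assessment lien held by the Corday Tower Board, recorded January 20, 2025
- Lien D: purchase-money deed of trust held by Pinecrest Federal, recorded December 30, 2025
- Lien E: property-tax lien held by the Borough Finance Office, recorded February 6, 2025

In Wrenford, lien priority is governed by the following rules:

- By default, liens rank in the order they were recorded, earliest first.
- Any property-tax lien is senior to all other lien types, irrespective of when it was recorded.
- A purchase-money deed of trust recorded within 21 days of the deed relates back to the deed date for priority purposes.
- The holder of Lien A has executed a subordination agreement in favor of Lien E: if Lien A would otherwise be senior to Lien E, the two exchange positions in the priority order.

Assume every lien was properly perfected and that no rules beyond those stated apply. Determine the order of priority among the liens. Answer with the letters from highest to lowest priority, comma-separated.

Effective dates: D relates back to the deed date December 15, 2025.
E is a property-tax lien, so it outranks all other liens regardless of date.
The other liens, earliest effective date first: B (November 27, 2023), C (January 20, 2025), D (December 15, 2025), A (December 20, 2025).
A already ranks below E; the subordination has no effect.

E, B, C, D, A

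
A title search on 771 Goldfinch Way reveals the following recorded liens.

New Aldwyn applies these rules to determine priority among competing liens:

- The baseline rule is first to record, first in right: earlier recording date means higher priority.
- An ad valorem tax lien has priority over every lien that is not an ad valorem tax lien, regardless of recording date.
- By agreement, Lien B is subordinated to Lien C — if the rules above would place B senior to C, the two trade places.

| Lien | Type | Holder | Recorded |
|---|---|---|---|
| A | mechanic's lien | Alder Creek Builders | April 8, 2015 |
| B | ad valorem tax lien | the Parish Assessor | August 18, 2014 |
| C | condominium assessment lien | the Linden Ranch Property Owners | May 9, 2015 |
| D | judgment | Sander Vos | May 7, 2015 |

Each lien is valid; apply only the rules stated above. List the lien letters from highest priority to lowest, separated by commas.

C, A, D, B

As an ad valorem tax lien, B is senior to every other lien.
Among the remaining liens, by effective date: A (April 8, 2015), D (May 7, 2015), C (May 9, 2015).
B is senior to C before the subordination, so the two trade places.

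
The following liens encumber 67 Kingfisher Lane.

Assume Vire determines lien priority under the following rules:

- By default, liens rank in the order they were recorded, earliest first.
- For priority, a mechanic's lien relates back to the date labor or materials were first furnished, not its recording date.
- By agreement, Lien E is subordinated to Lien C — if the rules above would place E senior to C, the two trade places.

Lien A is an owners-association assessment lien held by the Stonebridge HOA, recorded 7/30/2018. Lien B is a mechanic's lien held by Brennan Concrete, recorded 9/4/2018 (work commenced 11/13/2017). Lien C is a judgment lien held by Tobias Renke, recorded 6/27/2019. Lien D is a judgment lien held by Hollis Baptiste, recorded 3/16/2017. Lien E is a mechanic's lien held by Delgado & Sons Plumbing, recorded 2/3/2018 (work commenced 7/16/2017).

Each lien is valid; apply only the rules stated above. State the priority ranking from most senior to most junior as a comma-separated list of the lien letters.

Effective dates: B's effective date is 11/13/2017, when work began; E is treated as recorded 7/16/2017, the work-commencement date.
By effective date: D (3/16/2017), E (7/16/2017), B (11/13/2017), A (7/30/2018), C (6/27/2019).
E would otherwise be senior to C, so under the subordination agreement E and C exchange positions.

D, C, B, A, E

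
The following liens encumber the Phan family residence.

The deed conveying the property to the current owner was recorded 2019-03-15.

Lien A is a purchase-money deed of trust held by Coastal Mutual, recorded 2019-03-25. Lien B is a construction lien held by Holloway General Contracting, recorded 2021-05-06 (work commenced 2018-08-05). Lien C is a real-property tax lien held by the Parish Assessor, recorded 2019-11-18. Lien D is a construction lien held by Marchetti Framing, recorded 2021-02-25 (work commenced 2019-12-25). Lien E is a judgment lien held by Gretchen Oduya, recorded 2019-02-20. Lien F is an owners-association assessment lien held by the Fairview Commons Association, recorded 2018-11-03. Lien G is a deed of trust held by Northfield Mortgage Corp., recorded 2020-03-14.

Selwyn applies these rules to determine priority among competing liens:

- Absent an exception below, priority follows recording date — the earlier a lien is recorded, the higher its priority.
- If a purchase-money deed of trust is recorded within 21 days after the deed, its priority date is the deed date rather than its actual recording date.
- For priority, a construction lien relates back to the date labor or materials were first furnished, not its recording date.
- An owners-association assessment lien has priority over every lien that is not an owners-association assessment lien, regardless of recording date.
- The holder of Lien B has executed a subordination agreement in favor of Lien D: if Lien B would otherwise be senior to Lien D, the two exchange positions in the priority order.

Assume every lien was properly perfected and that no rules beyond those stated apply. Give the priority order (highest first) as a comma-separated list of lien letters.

F, D, E, A, C, B, G

Adjusting effective dates: A relates back to the deed date 2019-03-15; B is treated as recorded 2018-08-05, the work-commencement date; D is treated as recorded 2019-12-25, the work-commencement date.
F, as an owners-association assessment lien, has superpriority and ranks first.
The other liens, earliest effective date first: B (2018-08-05), E (2019-02-20), A (2019-03-15), C (2019-11-18), D (2019-12-25), G (2020-03-14).
B is senior to D before the subordination, so the two trade places.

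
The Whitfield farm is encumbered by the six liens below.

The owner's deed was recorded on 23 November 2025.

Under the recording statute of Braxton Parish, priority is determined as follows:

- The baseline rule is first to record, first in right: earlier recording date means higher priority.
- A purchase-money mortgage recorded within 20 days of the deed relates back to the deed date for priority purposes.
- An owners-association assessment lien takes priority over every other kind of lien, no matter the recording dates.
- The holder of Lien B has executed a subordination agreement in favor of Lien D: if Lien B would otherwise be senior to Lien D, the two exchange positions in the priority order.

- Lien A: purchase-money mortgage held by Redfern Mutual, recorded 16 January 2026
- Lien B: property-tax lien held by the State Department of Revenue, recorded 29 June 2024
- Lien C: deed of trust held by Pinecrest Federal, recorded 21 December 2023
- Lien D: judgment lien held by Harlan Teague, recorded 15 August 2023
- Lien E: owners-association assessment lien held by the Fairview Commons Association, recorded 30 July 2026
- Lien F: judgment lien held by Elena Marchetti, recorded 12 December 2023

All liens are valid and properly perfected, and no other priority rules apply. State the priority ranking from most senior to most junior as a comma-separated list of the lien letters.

Effective dates after the stated exceptions: A missed the 20-day window (54 days after the deed), so its recording date stands.
E is an owners-association assessment lien, so it outranks all other liens regardless of date.
The other liens, earliest effective date first: D (15 August 2023), F (12 December 2023), C (21 December 2023), B (29 June 2024), A (16 January 2026).
B is already junior to D, so the subordination agreement changes nothing.

E, D, F, C, B, A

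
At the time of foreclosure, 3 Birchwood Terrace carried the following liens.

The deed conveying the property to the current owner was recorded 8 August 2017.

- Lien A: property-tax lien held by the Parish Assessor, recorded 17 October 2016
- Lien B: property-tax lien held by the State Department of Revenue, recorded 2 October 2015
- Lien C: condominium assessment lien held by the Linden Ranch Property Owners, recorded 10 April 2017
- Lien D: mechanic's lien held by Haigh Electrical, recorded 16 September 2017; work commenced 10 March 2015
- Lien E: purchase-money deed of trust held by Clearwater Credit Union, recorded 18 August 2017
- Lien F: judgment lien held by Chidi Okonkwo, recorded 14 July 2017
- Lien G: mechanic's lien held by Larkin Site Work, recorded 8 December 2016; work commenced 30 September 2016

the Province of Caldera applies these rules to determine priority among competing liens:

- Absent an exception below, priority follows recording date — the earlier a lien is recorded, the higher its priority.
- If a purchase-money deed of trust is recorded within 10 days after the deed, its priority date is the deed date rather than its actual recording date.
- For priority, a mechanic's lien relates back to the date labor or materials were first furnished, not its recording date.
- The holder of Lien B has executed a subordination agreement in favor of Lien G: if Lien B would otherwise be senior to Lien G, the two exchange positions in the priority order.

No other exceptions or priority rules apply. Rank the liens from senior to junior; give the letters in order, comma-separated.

D, G, B, A, C, F, E

Effective dates after the stated exceptions: D relates back to 10 March 2015 (work commenced); E's effective date is the deed date, 8 August 2017; G relates back to 30 September 2016 (work commenced).
By effective date: D (10 March 2015), B (2 October 2015), G (30 September 2016), A (17 October 2016), C (10 April 2017), F (14 July 2017), E (8 August 2017).
Because B would otherwise rank above G, the subordination swaps them.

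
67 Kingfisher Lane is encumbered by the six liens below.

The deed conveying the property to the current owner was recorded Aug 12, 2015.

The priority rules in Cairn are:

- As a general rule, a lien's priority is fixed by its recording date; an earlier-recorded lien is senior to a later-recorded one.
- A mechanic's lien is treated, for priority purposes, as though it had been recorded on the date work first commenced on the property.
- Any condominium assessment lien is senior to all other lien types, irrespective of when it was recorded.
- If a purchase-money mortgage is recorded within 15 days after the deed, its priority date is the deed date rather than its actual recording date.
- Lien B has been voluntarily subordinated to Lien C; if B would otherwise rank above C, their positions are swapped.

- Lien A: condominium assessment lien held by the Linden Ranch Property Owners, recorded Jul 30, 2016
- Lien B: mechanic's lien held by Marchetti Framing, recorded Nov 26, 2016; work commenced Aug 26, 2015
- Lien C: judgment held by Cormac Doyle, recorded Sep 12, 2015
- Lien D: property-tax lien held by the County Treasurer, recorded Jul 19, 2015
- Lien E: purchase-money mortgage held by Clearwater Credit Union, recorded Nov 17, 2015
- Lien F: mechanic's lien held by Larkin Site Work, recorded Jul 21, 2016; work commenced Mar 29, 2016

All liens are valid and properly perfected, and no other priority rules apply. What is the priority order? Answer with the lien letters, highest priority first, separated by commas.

A, D, C, B, E, F

Adjusting effective dates: B relates back to Aug 26, 2015 (work commenced); E was recorded 97 days after the deed, outside the 15-day window, so it keeps its recording date; F's effective date is Mar 29, 2016, when work began.
A is a condominium assessment lien and takes priority over every other lien.
Ordering the rest by effective date: D (Jul 19, 2015), B (Aug 26, 2015), C (Sep 12, 2015), E (Nov 17, 2015), F (Mar 29, 2016).
The subordination applies — B was senior to C — so B and C swap.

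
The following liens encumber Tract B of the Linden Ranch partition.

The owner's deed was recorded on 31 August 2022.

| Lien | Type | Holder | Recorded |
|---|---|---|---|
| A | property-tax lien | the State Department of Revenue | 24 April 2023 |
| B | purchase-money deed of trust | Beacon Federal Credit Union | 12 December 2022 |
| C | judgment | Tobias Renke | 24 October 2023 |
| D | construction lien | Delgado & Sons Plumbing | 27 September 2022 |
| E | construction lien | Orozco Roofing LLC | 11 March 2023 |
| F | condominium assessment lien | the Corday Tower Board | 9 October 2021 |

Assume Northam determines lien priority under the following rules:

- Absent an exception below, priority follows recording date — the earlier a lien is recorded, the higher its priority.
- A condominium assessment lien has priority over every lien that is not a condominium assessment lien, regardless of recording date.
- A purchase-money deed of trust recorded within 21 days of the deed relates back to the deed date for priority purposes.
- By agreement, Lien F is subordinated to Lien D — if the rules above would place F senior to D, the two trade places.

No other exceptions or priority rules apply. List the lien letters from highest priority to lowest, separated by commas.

Effective dates after the stated exceptions: B missed the 21-day window (103 days after the deed), so its recording date stands.
As a condominium assessment lien, F is senior to every other lien.
Among the remaining liens, by effective date: D (27 September 2022), B (12 December 2022), E (11 March 2023), A (24 April 2023), C (24 October 2023).
F is senior to D before the subordination, so the two trade places.

D, F, B, E, A, C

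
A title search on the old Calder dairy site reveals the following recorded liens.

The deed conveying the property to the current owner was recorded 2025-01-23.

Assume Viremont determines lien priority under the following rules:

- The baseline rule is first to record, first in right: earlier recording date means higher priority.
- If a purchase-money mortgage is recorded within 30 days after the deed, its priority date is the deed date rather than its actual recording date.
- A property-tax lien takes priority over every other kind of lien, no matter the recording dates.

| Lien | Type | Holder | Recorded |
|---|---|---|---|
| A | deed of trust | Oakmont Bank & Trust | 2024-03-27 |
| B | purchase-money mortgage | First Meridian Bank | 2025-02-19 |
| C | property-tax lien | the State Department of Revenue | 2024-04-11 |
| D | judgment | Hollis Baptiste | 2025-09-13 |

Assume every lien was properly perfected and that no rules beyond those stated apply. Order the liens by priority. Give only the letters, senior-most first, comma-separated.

C, A, B, D

First, effective dates: B's effective date is the deed date, 2025-01-23.
C, as a property-tax lien, has superpriority and ranks first.
The other liens, earliest effective date first: A (2024-03-27), B (2025-01-23), D (2025-09-13).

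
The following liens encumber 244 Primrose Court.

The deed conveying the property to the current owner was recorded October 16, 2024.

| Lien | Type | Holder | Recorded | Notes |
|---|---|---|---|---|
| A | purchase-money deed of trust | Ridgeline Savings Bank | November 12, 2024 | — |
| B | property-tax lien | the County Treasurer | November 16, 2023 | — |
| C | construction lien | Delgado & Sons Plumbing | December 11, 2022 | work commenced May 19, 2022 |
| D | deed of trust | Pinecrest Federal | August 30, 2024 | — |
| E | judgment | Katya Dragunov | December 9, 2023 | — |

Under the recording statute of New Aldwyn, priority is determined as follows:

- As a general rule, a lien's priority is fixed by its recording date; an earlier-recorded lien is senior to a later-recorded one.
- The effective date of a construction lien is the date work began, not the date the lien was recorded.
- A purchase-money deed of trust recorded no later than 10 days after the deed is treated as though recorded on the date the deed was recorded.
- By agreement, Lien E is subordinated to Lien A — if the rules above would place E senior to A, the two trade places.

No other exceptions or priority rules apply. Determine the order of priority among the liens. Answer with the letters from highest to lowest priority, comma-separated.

Effective dates: A was recorded 27 days after the deed — beyond 10 days — so no relation-back applies; C's effective date is May 19, 2022, when work began.
Sorted by effective date: C (May 19, 2022), B (November 16, 2023), E (December 9, 2023), D (August 30, 2024), A (November 12, 2024).
The subordination applies — E was senior to A — so E and A swap.

C, B, A, D, E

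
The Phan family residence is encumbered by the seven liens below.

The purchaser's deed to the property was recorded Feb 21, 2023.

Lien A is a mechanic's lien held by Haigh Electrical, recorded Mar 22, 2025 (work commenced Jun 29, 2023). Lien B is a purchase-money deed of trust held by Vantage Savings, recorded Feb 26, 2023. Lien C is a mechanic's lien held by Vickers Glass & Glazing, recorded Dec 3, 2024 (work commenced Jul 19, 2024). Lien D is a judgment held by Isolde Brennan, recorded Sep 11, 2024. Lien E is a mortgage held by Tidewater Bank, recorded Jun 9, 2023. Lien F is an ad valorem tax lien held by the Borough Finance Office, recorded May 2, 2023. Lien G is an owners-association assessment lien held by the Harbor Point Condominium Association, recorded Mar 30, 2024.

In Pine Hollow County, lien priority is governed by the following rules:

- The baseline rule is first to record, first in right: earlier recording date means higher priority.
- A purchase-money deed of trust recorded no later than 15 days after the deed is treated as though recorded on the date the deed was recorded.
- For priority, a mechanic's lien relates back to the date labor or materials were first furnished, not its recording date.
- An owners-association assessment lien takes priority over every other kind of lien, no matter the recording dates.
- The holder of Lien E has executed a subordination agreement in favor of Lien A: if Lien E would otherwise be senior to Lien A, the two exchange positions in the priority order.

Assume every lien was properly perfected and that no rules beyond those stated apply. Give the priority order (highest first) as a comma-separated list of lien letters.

Adjusting effective dates: A's effective date is Jun 29, 2023, when work began; B's effective date is the deed date, Feb 21, 2023; C is treated as recorded Jul 19, 2024, the work-commencement date.
G is an owners-association assessment lien and takes priority over every other lien.
Ordering the rest by effective date: B (Feb 21, 2023), F (May 2, 2023), E (Jun 9, 2023), A (Jun 29, 2023), C (Jul 19, 2024), D (Sep 11, 2024).
Because E would otherwise rank above A, the subordination swaps them.

G, B, F, A, E, C, D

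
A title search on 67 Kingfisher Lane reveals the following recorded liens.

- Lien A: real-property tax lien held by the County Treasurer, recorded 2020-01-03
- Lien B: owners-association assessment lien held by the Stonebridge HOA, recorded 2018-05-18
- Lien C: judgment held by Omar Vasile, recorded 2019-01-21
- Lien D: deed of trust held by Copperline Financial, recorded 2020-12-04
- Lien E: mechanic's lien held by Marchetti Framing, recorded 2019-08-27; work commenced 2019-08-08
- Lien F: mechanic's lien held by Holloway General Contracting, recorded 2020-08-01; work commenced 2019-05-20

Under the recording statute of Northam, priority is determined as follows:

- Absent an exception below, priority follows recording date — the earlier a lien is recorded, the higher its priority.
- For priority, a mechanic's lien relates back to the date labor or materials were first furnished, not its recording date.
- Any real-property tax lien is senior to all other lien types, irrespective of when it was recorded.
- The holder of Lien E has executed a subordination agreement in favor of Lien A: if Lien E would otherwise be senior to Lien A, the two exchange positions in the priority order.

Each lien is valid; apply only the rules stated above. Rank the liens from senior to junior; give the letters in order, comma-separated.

A, B, C, F, E, D

First, effective dates: E is treated as recorded 2019-08-08, the work-commencement date; F's effective date is 2019-05-20, when work began.
A is a real-property tax lien and takes priority over every other lien.
Remaining liens by effective date: B (2018-05-18), C (2019-01-21), F (2019-05-20), E (2019-08-08), D (2020-12-04).
E already ranks below A; the subordination has no effect.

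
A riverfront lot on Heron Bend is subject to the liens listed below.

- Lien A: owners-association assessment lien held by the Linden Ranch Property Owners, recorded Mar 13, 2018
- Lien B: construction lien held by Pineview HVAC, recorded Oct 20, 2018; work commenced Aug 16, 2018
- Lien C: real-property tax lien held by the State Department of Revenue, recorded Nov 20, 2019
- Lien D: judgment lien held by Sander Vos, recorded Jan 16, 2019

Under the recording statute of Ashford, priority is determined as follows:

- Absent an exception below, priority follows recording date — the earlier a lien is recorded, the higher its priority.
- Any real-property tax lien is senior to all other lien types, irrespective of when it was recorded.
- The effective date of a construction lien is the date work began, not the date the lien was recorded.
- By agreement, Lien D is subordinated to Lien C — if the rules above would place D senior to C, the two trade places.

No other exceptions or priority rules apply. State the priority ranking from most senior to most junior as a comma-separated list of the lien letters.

C, A, B, D

Effective dates after the stated exceptions: B relates back to Aug 16, 2018 (work commenced).
C is a real-property tax lien, so it outranks all other liens regardless of date.
Remaining liens by effective date: A (Mar 13, 2018), B (Aug 16, 2018), D (Jan 16, 2019).
D is already junior to C, so the subordination agreement changes nothing.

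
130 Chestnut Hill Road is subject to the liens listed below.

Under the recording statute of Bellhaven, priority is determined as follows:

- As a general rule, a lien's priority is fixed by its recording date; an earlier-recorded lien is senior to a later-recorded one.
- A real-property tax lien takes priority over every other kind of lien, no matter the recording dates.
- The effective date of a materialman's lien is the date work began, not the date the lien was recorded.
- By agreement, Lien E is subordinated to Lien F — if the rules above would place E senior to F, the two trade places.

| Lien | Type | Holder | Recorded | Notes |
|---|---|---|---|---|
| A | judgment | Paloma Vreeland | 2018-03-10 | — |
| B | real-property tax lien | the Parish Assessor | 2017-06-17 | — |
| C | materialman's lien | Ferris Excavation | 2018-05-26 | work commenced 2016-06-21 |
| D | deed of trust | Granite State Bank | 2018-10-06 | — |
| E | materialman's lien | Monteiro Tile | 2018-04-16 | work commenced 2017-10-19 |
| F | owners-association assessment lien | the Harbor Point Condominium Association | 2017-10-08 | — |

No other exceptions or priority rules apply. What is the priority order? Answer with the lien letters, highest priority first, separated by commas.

B, C, F, E, A, D

Adjusting effective dates: C relates back to 2016-06-21 (work commenced); E is treated as recorded 2017-10-19, the work-commencement date.
B is a real-property tax lien and takes priority over every other lien.
Ordering the rest by effective date: C (2016-06-21), F (2017-10-08), E (2017-10-19), A (2018-03-10), D (2018-10-06).
E is already junior to F, so the subordination agreement changes nothing.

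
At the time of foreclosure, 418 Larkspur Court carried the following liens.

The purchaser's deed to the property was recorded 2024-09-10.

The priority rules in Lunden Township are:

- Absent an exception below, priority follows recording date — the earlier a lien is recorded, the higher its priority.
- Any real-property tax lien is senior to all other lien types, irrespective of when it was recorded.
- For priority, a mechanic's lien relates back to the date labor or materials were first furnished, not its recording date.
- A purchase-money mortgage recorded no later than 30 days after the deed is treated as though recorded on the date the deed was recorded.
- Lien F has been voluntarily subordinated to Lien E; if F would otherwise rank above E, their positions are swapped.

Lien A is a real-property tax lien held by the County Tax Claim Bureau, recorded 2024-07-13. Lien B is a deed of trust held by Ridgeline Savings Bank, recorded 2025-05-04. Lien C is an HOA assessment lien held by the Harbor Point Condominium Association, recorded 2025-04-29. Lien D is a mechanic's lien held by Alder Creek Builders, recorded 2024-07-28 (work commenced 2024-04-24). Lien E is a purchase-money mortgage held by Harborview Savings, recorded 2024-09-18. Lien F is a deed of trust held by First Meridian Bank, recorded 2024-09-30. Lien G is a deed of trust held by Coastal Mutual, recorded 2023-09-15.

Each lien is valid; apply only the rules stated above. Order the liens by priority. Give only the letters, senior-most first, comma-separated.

First, effective dates: D is treated as recorded 2024-04-24, the work-commencement date; E's effective date is the deed date, 2024-09-10.
As a real-property tax lien, A is senior to every other lien.
Among the remaining liens, by effective date: G (2023-09-15), D (2024-04-24), E (2024-09-10), F (2024-09-30), C (2025-04-29), B (2025-05-04).
Since F is not senior to E, the subordination leaves the order unchanged.

A, G, D, E, F, C, B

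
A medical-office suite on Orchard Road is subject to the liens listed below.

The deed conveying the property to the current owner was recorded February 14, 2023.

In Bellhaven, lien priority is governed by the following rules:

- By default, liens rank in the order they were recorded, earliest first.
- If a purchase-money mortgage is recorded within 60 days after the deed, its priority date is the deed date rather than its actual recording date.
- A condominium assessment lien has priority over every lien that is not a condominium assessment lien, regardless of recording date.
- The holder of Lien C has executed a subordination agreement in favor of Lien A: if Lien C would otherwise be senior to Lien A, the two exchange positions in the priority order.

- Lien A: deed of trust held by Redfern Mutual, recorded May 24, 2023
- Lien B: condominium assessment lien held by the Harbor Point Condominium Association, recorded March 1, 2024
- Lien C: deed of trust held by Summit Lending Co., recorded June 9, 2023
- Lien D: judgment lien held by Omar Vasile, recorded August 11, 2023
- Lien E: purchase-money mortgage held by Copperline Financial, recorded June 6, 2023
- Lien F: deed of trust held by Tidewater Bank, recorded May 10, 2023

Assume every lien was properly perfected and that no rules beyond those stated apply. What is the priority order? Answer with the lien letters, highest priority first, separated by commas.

B, F, A, E, C, D

First, effective dates: E was recorded 112 days after the deed, outside the 60-day window, so it keeps its recording date.
B, as a condominium assessment lien, has superpriority and ranks first.
Remaining liens by effective date: F (May 10, 2023), A (May 24, 2023), E (June 6, 2023), C (June 9, 2023), D (August 11, 2023).
C is already junior to A, so the subordination agreement changes nothing.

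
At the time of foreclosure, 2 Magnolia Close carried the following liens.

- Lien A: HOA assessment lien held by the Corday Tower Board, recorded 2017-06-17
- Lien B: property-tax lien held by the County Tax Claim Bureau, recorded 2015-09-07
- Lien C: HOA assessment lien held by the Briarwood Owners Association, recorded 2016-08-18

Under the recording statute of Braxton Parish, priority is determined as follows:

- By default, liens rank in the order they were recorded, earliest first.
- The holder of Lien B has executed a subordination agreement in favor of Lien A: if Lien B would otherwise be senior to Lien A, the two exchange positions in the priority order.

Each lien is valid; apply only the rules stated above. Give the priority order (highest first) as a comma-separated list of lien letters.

A, C, B

Ordering by effective date: B (2015-09-07), C (2016-08-18), A (2017-06-17).
Because B would otherwise rank above A, the subordination swaps them.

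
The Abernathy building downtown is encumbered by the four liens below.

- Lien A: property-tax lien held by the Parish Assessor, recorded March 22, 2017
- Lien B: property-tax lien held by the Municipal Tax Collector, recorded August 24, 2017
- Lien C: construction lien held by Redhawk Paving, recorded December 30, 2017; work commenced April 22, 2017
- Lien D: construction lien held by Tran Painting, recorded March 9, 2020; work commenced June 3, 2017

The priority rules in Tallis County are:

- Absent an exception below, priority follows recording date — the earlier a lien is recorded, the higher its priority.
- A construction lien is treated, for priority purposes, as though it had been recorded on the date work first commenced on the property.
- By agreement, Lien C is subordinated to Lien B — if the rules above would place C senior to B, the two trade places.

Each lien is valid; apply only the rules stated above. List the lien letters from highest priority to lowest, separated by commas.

A, B, D, C

Effective dates after the stated exceptions: C is treated as recorded April 22, 2017, the work-commencement date; D is treated as recorded June 3, 2017, the work-commencement date.
By effective date, earliest first: A (March 22, 2017), C (April 22, 2017), D (June 3, 2017), B (August 24, 2017).
C would otherwise be senior to B, so under the subordination agreement C and B exchange positions.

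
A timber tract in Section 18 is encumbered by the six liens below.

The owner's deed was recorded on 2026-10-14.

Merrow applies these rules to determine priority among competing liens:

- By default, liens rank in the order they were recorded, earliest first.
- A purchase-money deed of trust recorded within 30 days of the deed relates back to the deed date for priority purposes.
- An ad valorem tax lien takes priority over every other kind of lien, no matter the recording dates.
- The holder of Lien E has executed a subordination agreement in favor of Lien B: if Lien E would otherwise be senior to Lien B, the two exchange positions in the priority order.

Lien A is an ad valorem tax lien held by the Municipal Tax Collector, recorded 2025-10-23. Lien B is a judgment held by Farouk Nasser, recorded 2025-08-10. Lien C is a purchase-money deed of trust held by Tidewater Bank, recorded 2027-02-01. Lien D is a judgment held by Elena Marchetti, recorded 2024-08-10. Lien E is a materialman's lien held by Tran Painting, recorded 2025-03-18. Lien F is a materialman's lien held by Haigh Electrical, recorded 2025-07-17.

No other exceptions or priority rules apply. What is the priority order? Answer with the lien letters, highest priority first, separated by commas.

A, D, B, F, E, C

First, effective dates: C was recorded 110 days after the deed, outside the 30-day window, so it keeps its recording date.
A is an ad valorem tax lien, so it outranks all other liens regardless of date.
Ordering the rest by effective date: D (2024-08-10), E (2025-03-18), F (2025-07-17), B (2025-08-10), C (2027-02-01).
The subordination applies — E was senior to B — so E and B swap.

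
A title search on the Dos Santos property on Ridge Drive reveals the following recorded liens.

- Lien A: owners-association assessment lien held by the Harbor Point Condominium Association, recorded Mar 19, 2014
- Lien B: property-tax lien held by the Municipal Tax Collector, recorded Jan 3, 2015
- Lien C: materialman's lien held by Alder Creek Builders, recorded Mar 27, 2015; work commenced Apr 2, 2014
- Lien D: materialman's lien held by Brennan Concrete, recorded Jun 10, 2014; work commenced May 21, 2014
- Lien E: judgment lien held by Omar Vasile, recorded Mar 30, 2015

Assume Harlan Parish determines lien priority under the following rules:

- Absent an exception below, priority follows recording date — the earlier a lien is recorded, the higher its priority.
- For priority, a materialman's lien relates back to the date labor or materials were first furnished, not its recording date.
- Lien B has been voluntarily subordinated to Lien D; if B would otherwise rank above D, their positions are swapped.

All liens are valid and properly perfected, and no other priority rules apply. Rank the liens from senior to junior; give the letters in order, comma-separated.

Effective dates after the stated exceptions: C is treated as recorded Apr 2, 2014, the work-commencement date; D's effective date is May 21, 2014, when work began.
By effective date: A (Mar 19, 2014), C (Apr 2, 2014), D (May 21, 2014), B (Jan 3, 2015), E (Mar 30, 2015).
B already ranks below D; the subordination has no effect.

A, C, D, B, E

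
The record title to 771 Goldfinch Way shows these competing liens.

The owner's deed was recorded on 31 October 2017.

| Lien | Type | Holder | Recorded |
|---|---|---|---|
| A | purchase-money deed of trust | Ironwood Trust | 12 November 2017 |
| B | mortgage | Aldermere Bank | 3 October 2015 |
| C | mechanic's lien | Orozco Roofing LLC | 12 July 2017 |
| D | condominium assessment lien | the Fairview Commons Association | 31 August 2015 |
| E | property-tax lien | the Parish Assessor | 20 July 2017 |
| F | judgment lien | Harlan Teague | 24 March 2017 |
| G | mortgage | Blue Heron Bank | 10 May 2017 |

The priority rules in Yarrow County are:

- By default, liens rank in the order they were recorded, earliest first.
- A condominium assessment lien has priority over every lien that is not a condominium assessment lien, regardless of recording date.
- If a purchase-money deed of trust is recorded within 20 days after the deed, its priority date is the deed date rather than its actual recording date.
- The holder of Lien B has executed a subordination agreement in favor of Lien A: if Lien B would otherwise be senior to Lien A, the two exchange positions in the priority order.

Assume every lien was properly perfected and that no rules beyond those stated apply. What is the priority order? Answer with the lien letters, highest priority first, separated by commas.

Effective dates after the stated exceptions: A was recorded within the 20-day window, so its effective date is the deed date 31 October 2017.
As a condominium assessment lien, D is senior to every other lien.
Among the remaining liens, by effective date: B (3 October 2015), F (24 March 2017), G (10 May 2017), C (12 July 2017), E (20 July 2017), A (31 October 2017).
Because B would otherwise rank above A, the subordination swaps them.

D, A, F, G, C, E, B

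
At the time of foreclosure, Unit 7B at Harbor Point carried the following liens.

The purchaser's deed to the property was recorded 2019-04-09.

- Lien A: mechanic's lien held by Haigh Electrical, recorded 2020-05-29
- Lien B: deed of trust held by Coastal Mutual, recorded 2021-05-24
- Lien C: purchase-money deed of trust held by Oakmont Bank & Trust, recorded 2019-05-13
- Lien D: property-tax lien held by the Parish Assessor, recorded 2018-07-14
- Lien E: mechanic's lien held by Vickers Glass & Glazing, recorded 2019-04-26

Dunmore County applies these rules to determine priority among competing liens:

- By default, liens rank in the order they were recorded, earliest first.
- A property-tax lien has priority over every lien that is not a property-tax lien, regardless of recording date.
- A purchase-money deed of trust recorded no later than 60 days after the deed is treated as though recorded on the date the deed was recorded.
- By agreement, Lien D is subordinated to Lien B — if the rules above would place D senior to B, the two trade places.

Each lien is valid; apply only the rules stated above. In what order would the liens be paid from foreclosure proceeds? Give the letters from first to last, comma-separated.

B, C, E, A, D

Effective dates: C's effective date is the deed date, 2019-04-09.
D is a property-tax lien and takes priority over every other lien.
Remaining liens by effective date: C (2019-04-09), E (2019-04-26), A (2020-05-29), B (2021-05-24).
D would otherwise be senior to B, so under the subordination agreement D and B exchange positions.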